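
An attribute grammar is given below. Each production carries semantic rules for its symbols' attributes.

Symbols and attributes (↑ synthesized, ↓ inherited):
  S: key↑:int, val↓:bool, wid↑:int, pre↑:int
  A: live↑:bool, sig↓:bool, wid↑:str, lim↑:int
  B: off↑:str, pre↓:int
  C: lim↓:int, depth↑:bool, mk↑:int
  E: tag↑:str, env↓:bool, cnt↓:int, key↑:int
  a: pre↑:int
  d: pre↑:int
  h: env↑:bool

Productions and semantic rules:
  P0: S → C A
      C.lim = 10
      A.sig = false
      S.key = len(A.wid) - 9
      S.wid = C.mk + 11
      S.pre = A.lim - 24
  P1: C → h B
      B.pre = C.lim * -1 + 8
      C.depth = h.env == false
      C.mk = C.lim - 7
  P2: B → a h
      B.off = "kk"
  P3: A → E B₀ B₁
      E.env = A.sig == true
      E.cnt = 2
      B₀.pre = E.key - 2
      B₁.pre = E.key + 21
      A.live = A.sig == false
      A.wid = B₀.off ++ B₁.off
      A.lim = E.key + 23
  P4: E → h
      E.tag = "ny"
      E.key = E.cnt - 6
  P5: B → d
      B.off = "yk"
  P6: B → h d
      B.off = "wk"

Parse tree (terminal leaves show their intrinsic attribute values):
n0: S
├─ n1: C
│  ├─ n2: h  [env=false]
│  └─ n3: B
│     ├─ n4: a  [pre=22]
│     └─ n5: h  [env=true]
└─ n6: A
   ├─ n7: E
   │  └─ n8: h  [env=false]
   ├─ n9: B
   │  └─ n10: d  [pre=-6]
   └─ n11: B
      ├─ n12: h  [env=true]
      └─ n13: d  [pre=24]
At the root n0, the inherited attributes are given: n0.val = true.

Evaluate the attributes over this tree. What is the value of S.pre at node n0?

-5

1. n0.val = true  [given at root]
2. n1.lim = 10  [10]
3. n2.env = false  [terminal]
4. n3.pre = -2  [C.lim * -1 + 8]
5. n4.pre = 22  [terminal]
6. n5.env = true  [terminal]
7. n3.off = "kk"  ["kk"]
8. n1.depth = true  [h.env == false]
9. n1.mk = 3  [C.lim - 7]
10. n6.sig = false  [false]
11. n7.env = false  [A.sig == true]
12. n7.cnt = 2  [2]
13. n8.env = false  [terminal]
14. n7.tag = "ny"  ["ny"]
15. n7.key = -4  [E.cnt - 6]
16. n9.pre = -6  [E.key - 2]
17. n10.pre = -6  [terminal]
18. n9.off = "yk"  ["yk"]
19. n11.pre = 17  [E.key + 21]
20. n12.env = true  [terminal]
21. n13.pre = 24  [terminal]
22. n11.off = "wk"  ["wk"]
23. n6.live = true  [A.sig == false]
24. n6.wid = "ykwk"  [B₀.off ++ B₁.off]
25. n6.lim = 19  [E.key + 23]
26. n0.key = -5  [len(A.wid) - 9]
27. n0.wid = 14  [C.mk + 11]
28. n0.pre = -5  [A.lim - 24]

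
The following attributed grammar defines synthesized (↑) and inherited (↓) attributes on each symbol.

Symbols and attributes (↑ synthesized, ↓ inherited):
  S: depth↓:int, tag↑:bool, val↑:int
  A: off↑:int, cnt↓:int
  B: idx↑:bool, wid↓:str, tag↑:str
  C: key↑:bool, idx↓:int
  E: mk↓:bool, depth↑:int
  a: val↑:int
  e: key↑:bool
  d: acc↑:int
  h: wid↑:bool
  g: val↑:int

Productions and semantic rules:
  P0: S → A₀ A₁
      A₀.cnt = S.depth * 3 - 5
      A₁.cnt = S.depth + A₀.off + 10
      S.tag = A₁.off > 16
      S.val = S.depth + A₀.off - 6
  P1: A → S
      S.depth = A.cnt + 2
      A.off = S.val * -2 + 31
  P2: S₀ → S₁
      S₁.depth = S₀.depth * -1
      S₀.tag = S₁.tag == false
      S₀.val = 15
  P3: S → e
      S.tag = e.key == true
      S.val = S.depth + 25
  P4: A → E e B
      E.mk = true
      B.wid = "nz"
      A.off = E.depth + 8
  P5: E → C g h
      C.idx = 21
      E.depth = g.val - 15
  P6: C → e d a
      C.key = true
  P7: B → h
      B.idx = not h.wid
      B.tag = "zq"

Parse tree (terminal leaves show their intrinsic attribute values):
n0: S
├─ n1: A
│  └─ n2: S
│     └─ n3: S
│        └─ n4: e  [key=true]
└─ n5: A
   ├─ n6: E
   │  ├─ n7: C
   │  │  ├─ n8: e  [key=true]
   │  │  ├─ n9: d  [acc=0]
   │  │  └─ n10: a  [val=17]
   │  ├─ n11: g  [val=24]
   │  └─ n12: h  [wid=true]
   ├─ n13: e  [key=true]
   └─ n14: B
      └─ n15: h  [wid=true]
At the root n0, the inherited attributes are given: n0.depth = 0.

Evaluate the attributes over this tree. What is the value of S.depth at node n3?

3

1. n0.depth = 0  [given at root]
2. n1.cnt = -5  [S.depth * 3 - 5]
3. n2.depth = -3  [A.cnt + 2]
4. n3.depth = 3  [S₀.depth * -1]
5. n4.key = true  [terminal]
6. n3.tag = true  [e.key == true]
7. n3.val = 28  [S.depth + 25]
8. n2.tag = false  [S₁.tag == false]
9. n2.val = 15  [15]
10. n1.off = 1  [S.val * -2 + 31]
11. n5.cnt = 11  [S.depth + A₀.off + 10]
12. n6.mk = true  [true]
13. n7.idx = 21  [21]
14. n8.key = true  [terminal]
15. n9.acc = 0  [terminal]
16. n10.val = 17  [terminal]
17. n7.key = true  [true]
18. n11.val = 24  [terminal]
19. n12.wid = true  [terminal]
20. n6.depth = 9  [g.val - 15]
21. n13.key = true  [terminal]
22. n14.wid = "nz"  ["nz"]
23. n15.wid = true  [terminal]
24. n14.idx = false  [not h.wid]
25. n14.tag = "zq"  ["zq"]
26. n5.off = 17  [E.depth + 8]
27. n0.tag = true  [A₁.off > 16]
28. n0.val = -5  [S.depth + A₀.off - 6]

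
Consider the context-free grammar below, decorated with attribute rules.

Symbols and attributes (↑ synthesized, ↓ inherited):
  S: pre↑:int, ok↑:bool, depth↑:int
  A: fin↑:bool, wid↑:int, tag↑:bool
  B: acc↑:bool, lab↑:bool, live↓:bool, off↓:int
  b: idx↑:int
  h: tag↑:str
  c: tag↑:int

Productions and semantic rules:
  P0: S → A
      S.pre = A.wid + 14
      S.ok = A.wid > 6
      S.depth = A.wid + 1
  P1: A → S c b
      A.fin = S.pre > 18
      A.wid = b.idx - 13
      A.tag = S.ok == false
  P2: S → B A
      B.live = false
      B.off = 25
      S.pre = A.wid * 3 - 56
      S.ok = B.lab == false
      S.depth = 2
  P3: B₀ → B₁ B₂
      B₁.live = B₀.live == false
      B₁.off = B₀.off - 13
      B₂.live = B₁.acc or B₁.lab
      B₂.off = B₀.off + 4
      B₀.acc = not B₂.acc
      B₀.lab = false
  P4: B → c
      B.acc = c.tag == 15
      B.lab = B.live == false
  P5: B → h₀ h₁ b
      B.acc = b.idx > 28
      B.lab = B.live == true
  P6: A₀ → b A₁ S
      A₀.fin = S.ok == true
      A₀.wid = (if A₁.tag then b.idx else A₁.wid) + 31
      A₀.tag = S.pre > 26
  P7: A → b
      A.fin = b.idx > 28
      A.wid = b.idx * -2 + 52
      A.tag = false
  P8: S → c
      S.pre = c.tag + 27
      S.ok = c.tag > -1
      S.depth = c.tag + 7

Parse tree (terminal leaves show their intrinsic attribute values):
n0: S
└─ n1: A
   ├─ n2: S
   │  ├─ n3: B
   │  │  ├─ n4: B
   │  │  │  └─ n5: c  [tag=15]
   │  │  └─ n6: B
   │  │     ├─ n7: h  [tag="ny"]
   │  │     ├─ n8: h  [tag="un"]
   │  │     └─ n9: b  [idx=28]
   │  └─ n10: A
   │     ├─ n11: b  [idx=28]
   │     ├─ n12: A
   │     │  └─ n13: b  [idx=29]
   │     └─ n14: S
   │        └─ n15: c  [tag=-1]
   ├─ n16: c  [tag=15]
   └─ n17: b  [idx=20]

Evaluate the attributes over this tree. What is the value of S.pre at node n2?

1. n3.live = false  [false]
2. n3.off = 25  [25]
3. n4.live = true  [B₀.live == false]
4. n4.off = 12  [B₀.off - 13]
5. n5.tag = 15  [terminal]
6. n4.acc = true  [c.tag == 15]
7. n4.lab = false  [B.live == false]
8. n6.live = true  [B₁.acc or B₁.lab]
9. n6.off = 29  [B₀.off + 4]
10. n7.tag = "ny"  [terminal]
11. n8.tag = "un"  [terminal]
12. n9.idx = 28  [terminal]
13. n6.acc = false  [b.idx > 28]
14. n6.lab = true  [B.live == true]
15. n3.acc = true  [not B₂.acc]
16. n3.lab = false  [false]
17. n11.idx = 28  [terminal]
18. n13.idx = 29  [terminal]
19. n12.fin = true  [b.idx > 28]
20. n12.wid = -6  [b.idx * -2 + 52]
21. n12.tag = false  [false]
22. n15.tag = -1  [terminal]
23. n14.pre = 26  [c.tag + 27]
24. n14.ok = false  [c.tag > -1]
25. n14.depth = 6  [c.tag + 7]
26. n10.fin = false  [S.ok == true]
27. n10.wid = 25  [(if A₁.tag then b.idx else A₁.wid) + 31]
28. n10.tag = false  [S.pre > 26]
29. n2.pre = 19  [A.wid * 3 - 56]
30. n2.ok = true  [B.lab == false]
31. n2.depth = 2  [2]
32. n16.tag = 15  [terminal]
33. n17.idx = 20  [terminal]
34. n1.fin = true  [S.pre > 18]
35. n1.wid = 7  [b.idx - 13]
36. n1.tag = false  [S.ok == false]
37. n0.pre = 21  [A.wid + 14]
38. n0.ok = true  [A.wid > 6]
39. n0.depth = 8  [A.wid + 1]

19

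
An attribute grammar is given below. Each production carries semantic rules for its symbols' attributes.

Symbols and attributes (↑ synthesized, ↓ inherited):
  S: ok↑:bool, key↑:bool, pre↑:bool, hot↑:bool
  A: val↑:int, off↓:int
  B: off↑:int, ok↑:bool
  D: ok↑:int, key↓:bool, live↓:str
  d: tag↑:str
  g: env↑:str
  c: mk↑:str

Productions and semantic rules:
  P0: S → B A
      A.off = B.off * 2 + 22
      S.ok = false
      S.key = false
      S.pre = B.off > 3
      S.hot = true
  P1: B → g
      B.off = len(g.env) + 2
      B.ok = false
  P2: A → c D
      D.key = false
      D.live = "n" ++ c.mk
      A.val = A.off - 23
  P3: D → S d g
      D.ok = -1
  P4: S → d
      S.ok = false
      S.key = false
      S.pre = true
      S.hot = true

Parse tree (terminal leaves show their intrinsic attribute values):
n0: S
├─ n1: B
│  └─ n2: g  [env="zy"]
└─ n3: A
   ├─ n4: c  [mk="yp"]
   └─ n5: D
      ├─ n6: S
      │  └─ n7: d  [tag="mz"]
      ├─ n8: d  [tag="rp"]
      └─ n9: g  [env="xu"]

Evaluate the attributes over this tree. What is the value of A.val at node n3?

1. n2.env = "zy"  [terminal]
2. n1.off = 4  [len(g.env) + 2]
3. n1.ok = false  [false]
4. n3.off = 30  [B.off * 2 + 22]
5. n4.mk = "yp"  [terminal]
6. n5.key = false  [false]
7. n5.live = "nyp"  ["n" ++ c.mk]
8. n7.tag = "mz"  [terminal]
9. n6.ok = false  [false]
10. n6.key = false  [false]
11. n6.pre = true  [true]
12. n6.hot = true  [true]
13. n8.tag = "rp"  [terminal]
14. n9.env = "xu"  [terminal]
15. n5.ok = -1  [-1]
16. n3.val = 7  [A.off - 23]
17. n0.ok = false  [false]
18. n0.key = false  [false]
19. n0.pre = true  [B.off > 3]
20. n0.hot = true  [true]

7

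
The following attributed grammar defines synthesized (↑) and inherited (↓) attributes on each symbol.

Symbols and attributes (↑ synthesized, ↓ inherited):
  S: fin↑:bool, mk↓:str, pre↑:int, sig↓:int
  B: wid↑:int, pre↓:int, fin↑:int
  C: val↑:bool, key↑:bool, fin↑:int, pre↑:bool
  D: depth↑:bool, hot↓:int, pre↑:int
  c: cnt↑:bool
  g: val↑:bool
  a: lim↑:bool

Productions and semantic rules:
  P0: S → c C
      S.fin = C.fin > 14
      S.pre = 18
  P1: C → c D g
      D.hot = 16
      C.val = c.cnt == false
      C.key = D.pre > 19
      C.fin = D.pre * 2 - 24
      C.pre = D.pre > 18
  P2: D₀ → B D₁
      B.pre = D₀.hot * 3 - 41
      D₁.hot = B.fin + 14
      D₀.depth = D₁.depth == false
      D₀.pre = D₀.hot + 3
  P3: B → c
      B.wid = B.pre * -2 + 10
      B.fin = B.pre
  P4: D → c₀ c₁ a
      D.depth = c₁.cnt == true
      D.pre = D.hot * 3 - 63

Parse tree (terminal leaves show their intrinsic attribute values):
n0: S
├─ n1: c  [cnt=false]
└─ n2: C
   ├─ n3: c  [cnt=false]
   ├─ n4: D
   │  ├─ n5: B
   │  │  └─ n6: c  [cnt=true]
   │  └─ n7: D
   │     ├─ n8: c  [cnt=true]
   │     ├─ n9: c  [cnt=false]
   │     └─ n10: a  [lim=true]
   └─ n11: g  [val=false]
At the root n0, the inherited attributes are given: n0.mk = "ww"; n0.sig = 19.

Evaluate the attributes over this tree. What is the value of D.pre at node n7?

1. n0.mk = "ww"  [given at root]
2. n0.sig = 19  [given at root]
3. n1.cnt = false  [terminal]
4. n3.cnt = false  [terminal]
5. n4.hot = 16  [16]
6. n5.pre = 7  [D₀.hot * 3 - 41]
7. n6.cnt = true  [terminal]
8. n5.wid = -4  [B.pre * -2 + 10]
9. n5.fin = 7  [B.pre]
10. n7.hot = 21  [B.fin + 14]
11. n8.cnt = true  [terminal]
12. n9.cnt = false  [terminal]
13. n10.lim = true  [terminal]
14. n7.depth = false  [c₁.cnt == true]
15. n7.pre = 0  [D.hot * 3 - 63]
16. n4.depth = true  [D₁.depth == false]
17. n4.pre = 19  [D₀.hot + 3]
18. n11.val = false  [terminal]
19. n2.val = true  [c.cnt == false]
20. n2.key = false  [D.pre > 19]
21. n2.fin = 14  [D.pre * 2 - 24]
22. n2.pre = true  [D.pre > 18]
23. n0.fin = false  [C.fin > 14]
24. n0.pre = 18  [18]

0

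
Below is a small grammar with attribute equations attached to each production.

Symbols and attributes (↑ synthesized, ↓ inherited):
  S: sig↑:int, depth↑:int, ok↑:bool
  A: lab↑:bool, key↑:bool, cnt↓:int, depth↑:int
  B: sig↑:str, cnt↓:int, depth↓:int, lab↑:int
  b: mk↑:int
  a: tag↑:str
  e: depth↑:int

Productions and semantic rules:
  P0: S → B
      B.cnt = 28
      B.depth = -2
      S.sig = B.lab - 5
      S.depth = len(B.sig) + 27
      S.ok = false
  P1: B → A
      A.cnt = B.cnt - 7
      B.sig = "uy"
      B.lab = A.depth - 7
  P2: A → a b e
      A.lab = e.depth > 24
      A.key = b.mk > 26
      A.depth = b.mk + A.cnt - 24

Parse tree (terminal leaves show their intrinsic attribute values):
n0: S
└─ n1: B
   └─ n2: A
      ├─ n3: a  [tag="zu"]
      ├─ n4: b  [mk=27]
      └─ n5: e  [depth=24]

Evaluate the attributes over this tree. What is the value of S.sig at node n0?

12

1. n1.cnt = 28  [28]
2. n1.depth = -2  [-2]
3. n2.cnt = 21  [B.cnt - 7]
4. n3.tag = "zu"  [terminal]
5. n4.mk = 27  [terminal]
6. n5.depth = 24  [terminal]
7. n2.lab = false  [e.depth > 24]
8. n2.key = true  [b.mk > 26]
9. n2.depth = 24  [b.mk + A.cnt - 24]
10. n1.sig = "uy"  ["uy"]
11. n1.lab = 17  [A.depth - 7]
12. n0.sig = 12  [B.lab - 5]
13. n0.depth = 29  [len(B.sig) + 27]
14. n0.ok = false  [false]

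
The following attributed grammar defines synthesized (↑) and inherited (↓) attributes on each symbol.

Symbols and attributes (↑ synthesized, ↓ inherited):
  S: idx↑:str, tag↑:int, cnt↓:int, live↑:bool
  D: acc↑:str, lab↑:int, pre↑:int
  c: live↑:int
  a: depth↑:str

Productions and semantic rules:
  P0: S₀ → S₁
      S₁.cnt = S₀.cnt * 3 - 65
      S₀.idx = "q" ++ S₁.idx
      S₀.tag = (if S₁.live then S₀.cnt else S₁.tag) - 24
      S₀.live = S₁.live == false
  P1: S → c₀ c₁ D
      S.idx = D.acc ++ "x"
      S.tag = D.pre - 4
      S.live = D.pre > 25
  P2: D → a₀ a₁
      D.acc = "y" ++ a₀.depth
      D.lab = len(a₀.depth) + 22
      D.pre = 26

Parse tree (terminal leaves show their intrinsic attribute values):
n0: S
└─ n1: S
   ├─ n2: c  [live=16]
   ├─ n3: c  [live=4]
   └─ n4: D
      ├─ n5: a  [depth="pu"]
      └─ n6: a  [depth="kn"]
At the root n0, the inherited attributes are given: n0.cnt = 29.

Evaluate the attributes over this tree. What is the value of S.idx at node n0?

1. n0.cnt = 29  [given at root]
2. n1.cnt = 22  [S₀.cnt * 3 - 65]
3. n2.live = 16  [terminal]
4. n3.live = 4  [terminal]
5. n5.depth = "pu"  [terminal]
6. n6.depth = "kn"  [terminal]
7. n4.acc = "ypu"  ["y" ++ a₀.depth]
8. n4.lab = 24  [len(a₀.depth) + 22]
9. n4.pre = 26  [26]
10. n1.idx = "ypux"  [D.acc ++ "x"]
11. n1.tag = 22  [D.pre - 4]
12. n1.live = true  [D.pre > 25]
13. n0.idx = "qypux"  ["q" ++ S₁.idx]
14. n0.tag = 5  [(if S₁.live then S₀.cnt else S₁.tag) - 24]
15. n0.live = false  [S₁.live == false]

"qypux"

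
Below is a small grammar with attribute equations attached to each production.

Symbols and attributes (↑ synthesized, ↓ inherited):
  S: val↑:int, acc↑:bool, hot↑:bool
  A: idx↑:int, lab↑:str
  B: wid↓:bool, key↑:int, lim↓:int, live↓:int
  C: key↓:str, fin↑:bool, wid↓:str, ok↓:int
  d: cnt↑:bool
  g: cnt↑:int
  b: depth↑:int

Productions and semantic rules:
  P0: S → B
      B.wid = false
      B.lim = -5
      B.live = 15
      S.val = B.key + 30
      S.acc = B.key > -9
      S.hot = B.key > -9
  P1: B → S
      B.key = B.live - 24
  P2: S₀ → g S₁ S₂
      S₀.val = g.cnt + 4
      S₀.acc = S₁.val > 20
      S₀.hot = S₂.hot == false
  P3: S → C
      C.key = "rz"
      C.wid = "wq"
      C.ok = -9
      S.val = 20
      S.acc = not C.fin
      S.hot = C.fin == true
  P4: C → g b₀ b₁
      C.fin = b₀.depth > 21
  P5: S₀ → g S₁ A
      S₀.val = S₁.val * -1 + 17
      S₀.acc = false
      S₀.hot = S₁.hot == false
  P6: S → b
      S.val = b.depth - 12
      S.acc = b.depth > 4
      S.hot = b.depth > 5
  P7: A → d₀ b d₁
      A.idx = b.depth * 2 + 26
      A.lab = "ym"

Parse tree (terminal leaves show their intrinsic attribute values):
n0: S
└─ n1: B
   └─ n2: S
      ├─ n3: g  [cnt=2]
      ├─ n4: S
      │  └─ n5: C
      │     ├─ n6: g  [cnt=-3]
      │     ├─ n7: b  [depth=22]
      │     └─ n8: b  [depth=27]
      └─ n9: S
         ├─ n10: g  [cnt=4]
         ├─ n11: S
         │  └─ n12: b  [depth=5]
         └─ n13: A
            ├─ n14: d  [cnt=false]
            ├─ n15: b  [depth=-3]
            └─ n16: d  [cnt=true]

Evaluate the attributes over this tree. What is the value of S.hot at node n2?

false

1. n1.wid = false  [false]
2. n1.lim = -5  [-5]
3. n1.live = 15  [15]
4. n3.cnt = 2  [terminal]
5. n5.key = "rz"  ["rz"]
6. n5.wid = "wq"  ["wq"]
7. n5.ok = -9  [-9]
8. n6.cnt = -3  [terminal]
9. n7.depth = 22  [terminal]
10. n8.depth = 27  [terminal]
11. n5.fin = true  [b₀.depth > 21]
12. n4.val = 20  [20]
13. n4.acc = false  [not C.fin]
14. n4.hot = true  [C.fin == true]
15. n10.cnt = 4  [terminal]
16. n12.depth = 5  [terminal]
17. n11.val = -7  [b.depth - 12]
18. n11.acc = true  [b.depth > 4]
19. n11.hot = false  [b.depth > 5]
20. n14.cnt = false  [terminal]
21. n15.depth = -3  [terminal]
22. n16.cnt = true  [terminal]
23. n13.idx = 20  [b.depth * 2 + 26]
24. n13.lab = "ym"  ["ym"]
25. n9.val = 24  [S₁.val * -1 + 17]
26. n9.acc = false  [false]
27. n9.hot = true  [S₁.hot == false]
28. n2.val = 6  [g.cnt + 4]
29. n2.acc = false  [S₁.val > 20]
30. n2.hot = false  [S₂.hot == false]
31. n1.key = -9  [B.live - 24]
32. n0.val = 21  [B.key + 30]
33. n0.acc = false  [B.key > -9]
34. n0.hot = false  [B.key > -9]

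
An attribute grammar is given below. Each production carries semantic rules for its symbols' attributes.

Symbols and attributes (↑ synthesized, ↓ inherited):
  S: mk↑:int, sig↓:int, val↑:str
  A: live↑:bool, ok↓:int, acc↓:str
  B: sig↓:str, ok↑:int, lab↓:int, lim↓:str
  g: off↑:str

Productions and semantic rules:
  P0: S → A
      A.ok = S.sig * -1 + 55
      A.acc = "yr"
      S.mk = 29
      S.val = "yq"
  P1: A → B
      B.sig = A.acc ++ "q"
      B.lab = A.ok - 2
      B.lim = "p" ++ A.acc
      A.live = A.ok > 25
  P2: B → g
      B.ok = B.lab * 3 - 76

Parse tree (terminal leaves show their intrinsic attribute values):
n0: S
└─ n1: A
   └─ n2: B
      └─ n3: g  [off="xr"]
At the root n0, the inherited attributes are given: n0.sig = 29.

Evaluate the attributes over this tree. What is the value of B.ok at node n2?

-4

1. n0.sig = 29  [given at root]
2. n1.ok = 26  [S.sig * -1 + 55]
3. n1.acc = "yr"  ["yr"]
4. n2.sig = "yrq"  [A.acc ++ "q"]
5. n2.lab = 24  [A.ok - 2]
6. n2.lim = "pyr"  ["p" ++ A.acc]
7. n3.off = "xr"  [terminal]
8. n2.ok = -4  [B.lab * 3 - 76]
9. n1.live = true  [A.ok > 25]
10. n0.mk = 29  [29]
11. n0.val = "yq"  ["yq"]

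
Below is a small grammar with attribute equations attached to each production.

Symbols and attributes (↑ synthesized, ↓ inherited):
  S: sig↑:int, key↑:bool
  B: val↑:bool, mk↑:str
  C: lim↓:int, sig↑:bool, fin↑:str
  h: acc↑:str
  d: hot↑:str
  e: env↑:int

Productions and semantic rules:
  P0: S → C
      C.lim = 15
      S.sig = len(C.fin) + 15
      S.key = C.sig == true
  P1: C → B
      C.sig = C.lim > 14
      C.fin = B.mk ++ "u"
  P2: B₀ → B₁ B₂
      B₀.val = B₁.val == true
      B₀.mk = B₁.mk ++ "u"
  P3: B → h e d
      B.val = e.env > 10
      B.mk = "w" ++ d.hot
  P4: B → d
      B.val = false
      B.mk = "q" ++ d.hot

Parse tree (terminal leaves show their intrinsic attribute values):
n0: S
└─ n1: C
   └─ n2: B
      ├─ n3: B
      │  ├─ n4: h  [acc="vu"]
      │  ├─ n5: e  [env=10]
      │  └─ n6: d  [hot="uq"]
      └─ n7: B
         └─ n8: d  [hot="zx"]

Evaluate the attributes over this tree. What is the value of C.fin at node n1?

"wuquu"

1. n1.lim = 15  [15]
2. n4.acc = "vu"  [terminal]
3. n5.env = 10  [terminal]
4. n6.hot = "uq"  [terminal]
5. n3.val = false  [e.env > 10]
6. n3.mk = "wuq"  ["w" ++ d.hot]
7. n8.hot = "zx"  [terminal]
8. n7.val = false  [false]
9. n7.mk = "qzx"  ["q" ++ d.hot]
10. n2.val = false  [B₁.val == true]
11. n2.mk = "wuqu"  [B₁.mk ++ "u"]
12. n1.sig = true  [C.lim > 14]
13. n1.fin = "wuquu"  [B.mk ++ "u"]
14. n0.sig = 20  [len(C.fin) + 15]
15. n0.key = true  [C.sig == true]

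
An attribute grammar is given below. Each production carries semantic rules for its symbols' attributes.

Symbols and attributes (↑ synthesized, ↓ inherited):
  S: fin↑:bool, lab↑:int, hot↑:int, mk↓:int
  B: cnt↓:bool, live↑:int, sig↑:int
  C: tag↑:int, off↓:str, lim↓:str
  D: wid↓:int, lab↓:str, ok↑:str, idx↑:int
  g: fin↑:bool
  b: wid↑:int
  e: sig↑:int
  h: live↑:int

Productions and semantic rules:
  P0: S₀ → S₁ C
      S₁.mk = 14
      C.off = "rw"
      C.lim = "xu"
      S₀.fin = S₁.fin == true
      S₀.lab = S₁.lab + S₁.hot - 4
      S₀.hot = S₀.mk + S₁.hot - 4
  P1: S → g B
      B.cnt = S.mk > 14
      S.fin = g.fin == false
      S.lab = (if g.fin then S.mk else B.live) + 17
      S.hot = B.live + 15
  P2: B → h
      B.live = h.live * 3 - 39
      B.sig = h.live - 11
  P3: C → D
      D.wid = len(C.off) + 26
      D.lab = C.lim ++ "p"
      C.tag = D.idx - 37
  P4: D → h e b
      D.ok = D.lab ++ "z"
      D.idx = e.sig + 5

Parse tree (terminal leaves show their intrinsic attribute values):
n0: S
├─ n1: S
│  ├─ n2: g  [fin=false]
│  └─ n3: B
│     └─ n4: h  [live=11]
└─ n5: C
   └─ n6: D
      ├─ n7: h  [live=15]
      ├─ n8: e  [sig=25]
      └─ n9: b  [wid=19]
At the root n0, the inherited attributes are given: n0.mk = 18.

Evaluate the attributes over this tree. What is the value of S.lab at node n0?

16

1. n0.mk = 18  [given at root]
2. n1.mk = 14  [14]
3. n2.fin = false  [terminal]
4. n3.cnt = false  [S.mk > 14]
5. n4.live = 11  [terminal]
6. n3.live = -6  [h.live * 3 - 39]
7. n3.sig = 0  [h.live - 11]
8. n1.fin = true  [g.fin == false]
9. n1.lab = 11  [(if g.fin then S.mk else B.live) + 17]
10. n1.hot = 9  [B.live + 15]
11. n5.off = "rw"  ["rw"]
12. n5.lim = "xu"  ["xu"]
13. n6.wid = 28  [len(C.off) + 26]
14. n6.lab = "xup"  [C.lim ++ "p"]
15. n7.live = 15  [terminal]
16. n8.sig = 25  [terminal]
17. n9.wid = 19  [terminal]
18. n6.ok = "xupz"  [D.lab ++ "z"]
19. n6.idx = 30  [e.sig + 5]
20. n5.tag = -7  [D.idx - 37]
21. n0.fin = true  [S₁.fin == true]
22. n0.lab = 16  [S₁.lab + S₁.hot - 4]
23. n0.hot = 23  [S₀.mk + S₁.hot - 4]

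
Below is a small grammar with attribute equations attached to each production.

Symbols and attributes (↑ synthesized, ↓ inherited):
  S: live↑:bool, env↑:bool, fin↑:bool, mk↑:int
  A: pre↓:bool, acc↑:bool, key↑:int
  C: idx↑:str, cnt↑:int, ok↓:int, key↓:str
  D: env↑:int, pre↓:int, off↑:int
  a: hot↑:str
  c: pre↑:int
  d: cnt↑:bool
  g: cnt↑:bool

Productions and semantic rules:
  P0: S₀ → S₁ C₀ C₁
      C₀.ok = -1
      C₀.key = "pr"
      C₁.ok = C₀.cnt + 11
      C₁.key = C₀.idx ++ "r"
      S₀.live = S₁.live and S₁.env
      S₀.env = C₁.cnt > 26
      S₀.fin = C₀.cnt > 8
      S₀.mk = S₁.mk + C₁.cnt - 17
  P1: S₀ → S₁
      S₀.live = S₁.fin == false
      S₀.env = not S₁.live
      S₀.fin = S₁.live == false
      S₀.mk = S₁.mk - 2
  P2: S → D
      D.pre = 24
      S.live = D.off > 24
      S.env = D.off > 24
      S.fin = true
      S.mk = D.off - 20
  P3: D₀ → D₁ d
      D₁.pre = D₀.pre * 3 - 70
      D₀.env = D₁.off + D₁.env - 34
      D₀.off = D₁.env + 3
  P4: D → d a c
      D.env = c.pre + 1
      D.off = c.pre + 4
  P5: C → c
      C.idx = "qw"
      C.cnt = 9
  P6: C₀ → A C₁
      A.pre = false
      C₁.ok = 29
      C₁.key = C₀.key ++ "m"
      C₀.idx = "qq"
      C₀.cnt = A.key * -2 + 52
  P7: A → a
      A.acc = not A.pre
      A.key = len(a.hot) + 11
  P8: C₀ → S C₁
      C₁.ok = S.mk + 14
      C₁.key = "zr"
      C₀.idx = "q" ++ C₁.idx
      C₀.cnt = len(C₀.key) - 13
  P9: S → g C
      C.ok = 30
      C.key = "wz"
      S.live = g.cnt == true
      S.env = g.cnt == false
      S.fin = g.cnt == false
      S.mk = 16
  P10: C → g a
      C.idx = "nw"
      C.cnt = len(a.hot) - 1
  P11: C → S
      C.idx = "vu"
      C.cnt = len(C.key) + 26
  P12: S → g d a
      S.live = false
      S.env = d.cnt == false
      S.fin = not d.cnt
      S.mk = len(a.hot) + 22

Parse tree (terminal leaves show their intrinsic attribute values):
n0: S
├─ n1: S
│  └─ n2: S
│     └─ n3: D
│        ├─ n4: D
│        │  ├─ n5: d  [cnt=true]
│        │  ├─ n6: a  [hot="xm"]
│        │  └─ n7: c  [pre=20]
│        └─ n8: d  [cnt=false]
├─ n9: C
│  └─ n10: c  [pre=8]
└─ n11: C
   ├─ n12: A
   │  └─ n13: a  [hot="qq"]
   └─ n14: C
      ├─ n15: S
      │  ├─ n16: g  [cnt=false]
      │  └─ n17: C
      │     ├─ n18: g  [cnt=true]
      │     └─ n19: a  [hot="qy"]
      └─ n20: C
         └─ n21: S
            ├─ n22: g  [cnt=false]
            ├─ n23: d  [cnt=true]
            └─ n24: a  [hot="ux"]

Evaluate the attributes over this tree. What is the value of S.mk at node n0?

1. n3.pre = 24  [24]
2. n4.pre = 2  [D₀.pre * 3 - 70]
3. n5.cnt = true  [terminal]
4. n6.hot = "xm"  [terminal]
5. n7.pre = 20  [terminal]
6. n4.env = 21  [c.pre + 1]
7. n4.off = 24  [c.pre + 4]
8. n8.cnt = false  [terminal]
9. n3.env = 11  [D₁.off + D₁.env - 34]
10. n3.off = 24  [D₁.env + 3]
11. n2.live = false  [D.off > 24]
12. n2.env = false  [D.off > 24]
13. n2.fin = true  [true]
14. n2.mk = 4  [D.off - 20]
15. n1.live = false  [S₁.fin == false]
16. n1.env = true  [not S₁.live]
17. n1.fin = true  [S₁.live == false]
18. n1.mk = 2  [S₁.mk - 2]
19. n9.ok = -1  [-1]
20. n9.key = "pr"  ["pr"]
21. n10.pre = 8  [terminal]
22. n9.idx = "qw"  ["qw"]
23. n9.cnt = 9  [9]
24. n11.ok = 20  [C₀.cnt + 11]
25. n11.key = "qwr"  [C₀.idx ++ "r"]
26. n12.pre = false  [false]
27. n13.hot = "qq"  [terminal]
28. n12.acc = true  [not A.pre]
29. n12.key = 13  [len(a.hot) + 11]
30. n14.ok = 29  [29]
31. n14.key = "qwrm"  [C₀.key ++ "m"]
32. n16.cnt = false  [terminal]
33. n17.ok = 30  [30]
34. n17.key = "wz"  ["wz"]
35. n18.cnt = true  [terminal]
36. n19.hot = "qy"  [terminal]
37. n17.idx = "nw"  ["nw"]
38. n17.cnt = 1  [len(a.hot) - 1]
39. n15.live = false  [g.cnt == true]
40. n15.env = true  [g.cnt == false]
41. n15.fin = true  [g.cnt == false]
42. n15.mk = 16  [16]
43. n20.ok = 30  [S.mk + 14]
44. n20.key = "zr"  ["zr"]
45. n22.cnt = false  [terminal]
46. n23.cnt = true  [terminal]
47. n24.hot = "ux"  [terminal]
48. n21.live = false  [false]
49. n21.env = false  [d.cnt == false]
50. n21.fin = false  [not d.cnt]
51. n21.mk = 24  [len(a.hot) + 22]
52. n20.idx = "vu"  ["vu"]
53. n20.cnt = 28  [len(C.key) + 26]
54. n14.idx = "qvu"  ["q" ++ C₁.idx]
55. n14.cnt = -9  [len(C₀.key) - 13]
56. n11.idx = "qq"  ["qq"]
57. n11.cnt = 26  [A.key * -2 + 52]
58. n0.live = false  [S₁.live and S₁.env]
59. n0.env = false  [C₁.cnt > 26]
60. n0.fin = true  [C₀.cnt > 8]
61. n0.mk = 11  [S₁.mk + C₁.cnt - 17]

11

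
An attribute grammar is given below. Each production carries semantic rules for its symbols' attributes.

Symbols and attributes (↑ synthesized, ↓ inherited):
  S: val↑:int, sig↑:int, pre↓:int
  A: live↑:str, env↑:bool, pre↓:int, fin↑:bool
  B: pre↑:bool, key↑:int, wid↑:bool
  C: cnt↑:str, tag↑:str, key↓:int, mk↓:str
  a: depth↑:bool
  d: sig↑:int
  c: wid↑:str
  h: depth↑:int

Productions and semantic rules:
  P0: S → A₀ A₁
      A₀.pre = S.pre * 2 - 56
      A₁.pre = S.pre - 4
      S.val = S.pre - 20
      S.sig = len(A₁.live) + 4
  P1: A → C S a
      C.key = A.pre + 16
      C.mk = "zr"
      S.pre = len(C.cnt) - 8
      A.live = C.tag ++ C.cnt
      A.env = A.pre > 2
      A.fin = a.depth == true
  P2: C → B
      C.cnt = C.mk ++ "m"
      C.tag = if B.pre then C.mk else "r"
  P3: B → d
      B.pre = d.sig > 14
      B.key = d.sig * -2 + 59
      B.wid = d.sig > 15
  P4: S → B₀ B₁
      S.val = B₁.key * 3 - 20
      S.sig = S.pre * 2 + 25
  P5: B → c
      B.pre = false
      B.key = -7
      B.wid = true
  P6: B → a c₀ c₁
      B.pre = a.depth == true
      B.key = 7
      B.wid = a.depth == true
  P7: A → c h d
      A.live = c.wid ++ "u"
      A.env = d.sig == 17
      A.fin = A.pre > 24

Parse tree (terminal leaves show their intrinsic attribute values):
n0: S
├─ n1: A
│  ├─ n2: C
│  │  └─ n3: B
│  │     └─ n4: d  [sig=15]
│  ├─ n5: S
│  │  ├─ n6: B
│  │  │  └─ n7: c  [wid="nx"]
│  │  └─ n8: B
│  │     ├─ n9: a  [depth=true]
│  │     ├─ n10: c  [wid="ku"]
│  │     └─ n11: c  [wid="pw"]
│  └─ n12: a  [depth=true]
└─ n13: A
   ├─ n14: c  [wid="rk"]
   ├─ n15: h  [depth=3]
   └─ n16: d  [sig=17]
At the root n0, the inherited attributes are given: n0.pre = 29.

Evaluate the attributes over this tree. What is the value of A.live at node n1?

1. n0.pre = 29  [given at root]
2. n1.pre = 2  [S.pre * 2 - 56]
3. n2.key = 18  [A.pre + 16]
4. n2.mk = "zr"  ["zr"]
5. n4.sig = 15  [terminal]
6. n3.pre = true  [d.sig > 14]
7. n3.key = 29  [d.sig * -2 + 59]
8. n3.wid = false  [d.sig > 15]
9. n2.cnt = "zrm"  [C.mk ++ "m"]
10. n2.tag = "zr"  [if B.pre then C.mk else "r"]
11. n5.pre = -5  [len(C.cnt) - 8]
12. n7.wid = "nx"  [terminal]
13. n6.pre = false  [false]
14. n6.key = -7  [-7]
15. n6.wid = true  [true]
16. n9.depth = true  [terminal]
17. n10.wid = "ku"  [terminal]
18. n11.wid = "pw"  [terminal]
19. n8.pre = true  [a.depth == true]
20. n8.key = 7  [7]
21. n8.wid = true  [a.depth == true]
22. n5.val = 1  [B₁.key * 3 - 20]
23. n5.sig = 15  [S.pre * 2 + 25]
24. n12.depth = true  [terminal]
25. n1.live = "zrzrm"  [C.tag ++ C.cnt]
26. n1.env = false  [A.pre > 2]
27. n1.fin = true  [a.depth == true]
28. n13.pre = 25  [S.pre - 4]
29. n14.wid = "rk"  [terminal]
30. n15.depth = 3  [terminal]
31. n16.sig = 17  [terminal]
32. n13.live = "rku"  [c.wid ++ "u"]
33. n13.env = true  [d.sig == 17]
34. n13.fin = true  [A.pre > 24]
35. n0.val = 9  [S.pre - 20]
36. n0.sig = 7  [len(A₁.live) + 4]

"zrzrm"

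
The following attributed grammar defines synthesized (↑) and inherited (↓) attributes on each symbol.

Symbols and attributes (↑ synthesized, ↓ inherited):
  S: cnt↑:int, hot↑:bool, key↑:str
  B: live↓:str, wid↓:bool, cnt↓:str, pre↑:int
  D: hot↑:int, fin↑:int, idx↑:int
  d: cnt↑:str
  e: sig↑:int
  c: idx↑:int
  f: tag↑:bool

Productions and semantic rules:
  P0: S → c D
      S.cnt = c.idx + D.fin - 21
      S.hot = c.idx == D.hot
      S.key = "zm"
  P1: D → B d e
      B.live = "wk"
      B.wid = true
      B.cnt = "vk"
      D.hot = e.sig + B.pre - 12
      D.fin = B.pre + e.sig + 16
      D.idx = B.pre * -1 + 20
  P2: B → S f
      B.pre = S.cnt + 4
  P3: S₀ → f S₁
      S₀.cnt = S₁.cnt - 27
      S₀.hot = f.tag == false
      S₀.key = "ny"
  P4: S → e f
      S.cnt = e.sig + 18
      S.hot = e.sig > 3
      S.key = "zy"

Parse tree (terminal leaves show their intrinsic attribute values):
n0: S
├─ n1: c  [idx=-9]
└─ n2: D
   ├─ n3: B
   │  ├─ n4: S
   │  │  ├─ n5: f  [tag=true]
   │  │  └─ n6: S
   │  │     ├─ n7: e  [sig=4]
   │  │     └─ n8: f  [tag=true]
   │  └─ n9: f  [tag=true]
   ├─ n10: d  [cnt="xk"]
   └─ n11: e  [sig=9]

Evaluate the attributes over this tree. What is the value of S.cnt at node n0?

-6

1. n1.idx = -9  [terminal]
2. n3.live = "wk"  ["wk"]
3. n3.wid = true  [true]
4. n3.cnt = "vk"  ["vk"]
5. n5.tag = true  [terminal]
6. n7.sig = 4  [terminal]
7. n8.tag = true  [terminal]
8. n6.cnt = 22  [e.sig + 18]
9. n6.hot = true  [e.sig > 3]
10. n6.key = "zy"  ["zy"]
11. n4.cnt = -5  [S₁.cnt - 27]
12. n4.hot = false  [f.tag == false]
13. n4.key = "ny"  ["ny"]
14. n9.tag = true  [terminal]
15. n3.pre = -1  [S.cnt + 4]
16. n10.cnt = "xk"  [terminal]
17. n11.sig = 9  [terminal]
18. n2.hot = -4  [e.sig + B.pre - 12]
19. n2.fin = 24  [B.pre + e.sig + 16]
20. n2.idx = 21  [B.pre * -1 + 20]
21. n0.cnt = -6  [c.idx + D.fin - 21]
22. n0.hot = false  [c.idx == D.hot]
23. n0.key = "zm"  ["zm"]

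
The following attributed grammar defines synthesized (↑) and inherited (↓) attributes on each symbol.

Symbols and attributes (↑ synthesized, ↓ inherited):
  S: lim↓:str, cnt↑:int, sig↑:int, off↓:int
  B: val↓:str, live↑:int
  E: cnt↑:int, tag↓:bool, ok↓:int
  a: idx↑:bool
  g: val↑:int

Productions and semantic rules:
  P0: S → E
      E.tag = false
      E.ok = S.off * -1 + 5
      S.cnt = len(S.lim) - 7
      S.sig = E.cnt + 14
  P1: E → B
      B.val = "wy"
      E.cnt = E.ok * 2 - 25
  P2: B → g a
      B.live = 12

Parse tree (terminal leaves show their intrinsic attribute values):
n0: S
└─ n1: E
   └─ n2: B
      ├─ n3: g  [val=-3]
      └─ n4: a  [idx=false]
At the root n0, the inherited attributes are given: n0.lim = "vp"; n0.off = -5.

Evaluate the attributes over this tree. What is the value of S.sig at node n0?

1. n0.lim = "vp"  [given at root]
2. n0.off = -5  [given at root]
3. n1.tag = false  [false]
4. n1.ok = 10  [S.off * -1 + 5]
5. n2.val = "wy"  ["wy"]
6. n3.val = -3  [terminal]
7. n4.idx = false  [terminal]
8. n2.live = 12  [12]
9. n1.cnt = -5  [E.ok * 2 - 25]
10. n0.cnt = -5  [len(S.lim) - 7]
11. n0.sig = 9  [E.cnt + 14]

9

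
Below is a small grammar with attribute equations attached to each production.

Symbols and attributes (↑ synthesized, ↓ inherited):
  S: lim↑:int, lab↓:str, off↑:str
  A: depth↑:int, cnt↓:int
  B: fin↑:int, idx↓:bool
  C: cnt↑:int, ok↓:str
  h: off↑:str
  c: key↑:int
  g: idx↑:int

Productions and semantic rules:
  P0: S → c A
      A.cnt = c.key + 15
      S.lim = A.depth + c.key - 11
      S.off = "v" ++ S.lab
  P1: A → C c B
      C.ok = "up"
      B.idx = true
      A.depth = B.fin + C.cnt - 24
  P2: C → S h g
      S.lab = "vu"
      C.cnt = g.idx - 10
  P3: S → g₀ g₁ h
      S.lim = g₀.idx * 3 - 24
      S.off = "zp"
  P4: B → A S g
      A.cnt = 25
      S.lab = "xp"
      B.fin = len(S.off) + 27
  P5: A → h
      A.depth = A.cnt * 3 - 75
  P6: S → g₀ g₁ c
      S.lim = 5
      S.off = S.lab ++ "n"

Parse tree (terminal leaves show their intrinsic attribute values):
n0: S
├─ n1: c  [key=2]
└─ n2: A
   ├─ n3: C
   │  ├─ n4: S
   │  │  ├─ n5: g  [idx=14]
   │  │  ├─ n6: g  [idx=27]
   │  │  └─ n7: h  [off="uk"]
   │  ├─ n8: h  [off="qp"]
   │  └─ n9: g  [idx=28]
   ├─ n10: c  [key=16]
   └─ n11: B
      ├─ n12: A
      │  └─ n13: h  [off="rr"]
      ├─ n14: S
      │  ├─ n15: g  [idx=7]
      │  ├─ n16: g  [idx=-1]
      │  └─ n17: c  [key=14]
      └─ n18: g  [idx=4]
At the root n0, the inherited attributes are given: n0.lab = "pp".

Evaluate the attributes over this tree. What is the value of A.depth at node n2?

24

1. n0.lab = "pp"  [given at root]
2. n1.key = 2  [terminal]
3. n2.cnt = 17  [c.key + 15]
4. n3.ok = "up"  ["up"]
5. n4.lab = "vu"  ["vu"]
6. n5.idx = 14  [terminal]
7. n6.idx = 27  [terminal]
8. n7.off = "uk"  [terminal]
9. n4.lim = 18  [g₀.idx * 3 - 24]
10. n4.off = "zp"  ["zp"]
11. n8.off = "qp"  [terminal]
12. n9.idx = 28  [terminal]
13. n3.cnt = 18  [g.idx - 10]
14. n10.key = 16  [terminal]
15. n11.idx = true  [true]
16. n12.cnt = 25  [25]
17. n13.off = "rr"  [terminal]
18. n12.depth = 0  [A.cnt * 3 - 75]
19. n14.lab = "xp"  ["xp"]
20. n15.idx = 7  [terminal]
21. n16.idx = -1  [terminal]
22. n17.key = 14  [terminal]
23. n14.lim = 5  [5]
24. n14.off = "xpn"  [S.lab ++ "n"]
25. n18.idx = 4  [terminal]
26. n11.fin = 30  [len(S.off) + 27]
27. n2.depth = 24  [B.fin + C.cnt - 24]
28. n0.lim = 15  [A.depth + c.key - 11]
29. n0.off = "vpp"  ["v" ++ S.lab]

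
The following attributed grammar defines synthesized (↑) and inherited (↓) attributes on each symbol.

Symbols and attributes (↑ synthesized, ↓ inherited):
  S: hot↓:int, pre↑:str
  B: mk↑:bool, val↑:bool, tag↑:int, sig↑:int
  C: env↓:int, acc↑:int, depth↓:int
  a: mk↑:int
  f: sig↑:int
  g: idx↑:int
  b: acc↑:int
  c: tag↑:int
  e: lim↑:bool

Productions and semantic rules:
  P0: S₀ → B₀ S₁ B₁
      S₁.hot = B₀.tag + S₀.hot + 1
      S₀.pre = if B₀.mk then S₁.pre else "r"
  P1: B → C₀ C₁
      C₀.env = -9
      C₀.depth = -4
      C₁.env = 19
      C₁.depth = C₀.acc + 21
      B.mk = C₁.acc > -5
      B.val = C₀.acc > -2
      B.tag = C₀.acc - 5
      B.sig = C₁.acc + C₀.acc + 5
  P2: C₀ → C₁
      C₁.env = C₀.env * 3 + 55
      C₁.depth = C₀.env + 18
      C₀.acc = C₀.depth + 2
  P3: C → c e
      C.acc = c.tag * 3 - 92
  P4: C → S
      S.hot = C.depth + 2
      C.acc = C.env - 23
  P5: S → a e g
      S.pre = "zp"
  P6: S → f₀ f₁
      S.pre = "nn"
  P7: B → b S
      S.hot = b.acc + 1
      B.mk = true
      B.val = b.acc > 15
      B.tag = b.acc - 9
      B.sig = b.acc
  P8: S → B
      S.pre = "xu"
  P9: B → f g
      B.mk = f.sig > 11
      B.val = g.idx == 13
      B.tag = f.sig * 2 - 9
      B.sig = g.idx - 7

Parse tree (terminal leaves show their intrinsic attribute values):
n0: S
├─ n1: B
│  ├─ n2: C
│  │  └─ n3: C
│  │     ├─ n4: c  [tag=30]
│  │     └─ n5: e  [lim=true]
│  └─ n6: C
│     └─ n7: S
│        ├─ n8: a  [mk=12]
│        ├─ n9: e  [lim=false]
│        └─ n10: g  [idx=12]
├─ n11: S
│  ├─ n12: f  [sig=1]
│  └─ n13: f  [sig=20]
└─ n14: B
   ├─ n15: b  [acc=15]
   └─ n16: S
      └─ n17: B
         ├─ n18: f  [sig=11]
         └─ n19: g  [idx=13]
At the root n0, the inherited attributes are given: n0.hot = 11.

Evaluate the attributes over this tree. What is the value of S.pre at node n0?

"nn"

1. n0.hot = 11  [given at root]
2. n2.env = -9  [-9]
3. n2.depth = -4  [-4]
4. n3.env = 28  [C₀.env * 3 + 55]
5. n3.depth = 9  [C₀.env + 18]
6. n4.tag = 30  [terminal]
7. n5.lim = true  [terminal]
8. n3.acc = -2  [c.tag * 3 - 92]
9. n2.acc = -2  [C₀.depth + 2]
10. n6.env = 19  [19]
11. n6.depth = 19  [C₀.acc + 21]
12. n7.hot = 21  [C.depth + 2]
13. n8.mk = 12  [terminal]
14. n9.lim = false  [terminal]
15. n10.idx = 12  [terminal]
16. n7.pre = "zp"  ["zp"]
17. n6.acc = -4  [C.env - 23]
18. n1.mk = true  [C₁.acc > -5]
19. n1.val = false  [C₀.acc > -2]
20. n1.tag = -7  [C₀.acc - 5]
21. n1.sig = -1  [C₁.acc + C₀.acc + 5]
22. n11.hot = 5  [B₀.tag + S₀.hot + 1]
23. n12.sig = 1  [terminal]
24. n13.sig = 20  [terminal]
25. n11.pre = "nn"  ["nn"]
26. n15.acc = 15  [terminal]
27. n16.hot = 16  [b.acc + 1]
28. n18.sig = 11  [terminal]
29. n19.idx = 13  [terminal]
30. n17.mk = false  [f.sig > 11]
31. n17.val = true  [g.idx == 13]
32. n17.tag = 13  [f.sig * 2 - 9]
33. n17.sig = 6  [g.idx - 7]
34. n16.pre = "xu"  ["xu"]
35. n14.mk = true  [true]
36. n14.val = false  [b.acc > 15]
37. n14.tag = 6  [b.acc - 9]
38. n14.sig = 15  [b.acc]
39. n0.pre = "nn"  [if B₀.mk then S₁.pre else "r"]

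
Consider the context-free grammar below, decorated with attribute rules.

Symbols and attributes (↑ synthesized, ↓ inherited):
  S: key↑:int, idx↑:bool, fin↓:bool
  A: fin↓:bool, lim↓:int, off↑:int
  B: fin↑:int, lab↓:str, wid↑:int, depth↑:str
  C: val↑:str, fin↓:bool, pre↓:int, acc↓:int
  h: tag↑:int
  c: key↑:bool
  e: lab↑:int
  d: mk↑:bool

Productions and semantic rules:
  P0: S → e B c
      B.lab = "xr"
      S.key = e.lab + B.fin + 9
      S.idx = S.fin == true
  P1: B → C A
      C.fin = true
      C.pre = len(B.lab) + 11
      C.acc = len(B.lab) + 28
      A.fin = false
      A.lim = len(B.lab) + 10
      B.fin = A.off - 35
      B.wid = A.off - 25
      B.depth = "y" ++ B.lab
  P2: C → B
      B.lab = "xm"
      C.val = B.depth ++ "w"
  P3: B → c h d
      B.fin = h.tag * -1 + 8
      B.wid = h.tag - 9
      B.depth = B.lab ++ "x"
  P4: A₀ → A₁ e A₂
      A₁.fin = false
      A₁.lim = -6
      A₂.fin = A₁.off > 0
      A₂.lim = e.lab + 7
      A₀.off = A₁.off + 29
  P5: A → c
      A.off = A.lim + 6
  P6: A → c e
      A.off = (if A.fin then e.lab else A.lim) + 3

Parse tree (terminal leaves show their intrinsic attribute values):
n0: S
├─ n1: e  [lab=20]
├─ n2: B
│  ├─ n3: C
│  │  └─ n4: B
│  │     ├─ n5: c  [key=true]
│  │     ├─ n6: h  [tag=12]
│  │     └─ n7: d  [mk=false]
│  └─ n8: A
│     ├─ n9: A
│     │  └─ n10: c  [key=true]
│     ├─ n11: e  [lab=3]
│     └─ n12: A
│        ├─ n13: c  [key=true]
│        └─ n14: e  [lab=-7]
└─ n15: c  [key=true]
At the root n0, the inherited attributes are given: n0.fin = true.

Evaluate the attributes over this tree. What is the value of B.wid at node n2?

1. n0.fin = true  [given at root]
2. n1.lab = 20  [terminal]
3. n2.lab = "xr"  ["xr"]
4. n3.fin = true  [true]
5. n3.pre = 13  [len(B.lab) + 11]
6. n3.acc = 30  [len(B.lab) + 28]
7. n4.lab = "xm"  ["xm"]
8. n5.key = true  [terminal]
9. n6.tag = 12  [terminal]
10. n7.mk = false  [terminal]
11. n4.fin = -4  [h.tag * -1 + 8]
12. n4.wid = 3  [h.tag - 9]
13. n4.depth = "xmx"  [B.lab ++ "x"]
14. n3.val = "xmxw"  [B.depth ++ "w"]
15. n8.fin = false  [false]
16. n8.lim = 12  [len(B.lab) + 10]
17. n9.fin = false  [false]
18. n9.lim = -6  [-6]
19. n10.key = true  [terminal]
20. n9.off = 0  [A.lim + 6]
21. n11.lab = 3  [terminal]
22. n12.fin = false  [A₁.off > 0]
23. n12.lim = 10  [e.lab + 7]
24. n13.key = true  [terminal]
25. n14.lab = -7  [terminal]
26. n12.off = 13  [(if A.fin then e.lab else A.lim) + 3]
27. n8.off = 29  [A₁.off + 29]
28. n2.fin = -6  [A.off - 35]
29. n2.wid = 4  [A.off - 25]
30. n2.depth = "yxr"  ["y" ++ B.lab]
31. n15.key = true  [terminal]
32. n0.key = 23  [e.lab + B.fin + 9]
33. n0.idx = true  [S.fin == true]

4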